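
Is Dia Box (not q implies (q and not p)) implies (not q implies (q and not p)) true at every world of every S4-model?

Invalid (countermodel exists)

Tableau for the negation not (Dia Box (not q implies (q and not p)) implies (not q implies (q and not p))):
1. not (Dia Box (not q implies (q and not p)) implies (not q implies (q and not p))), w0
2. Dia Box (not q implies (q and not p)), w0
3. not (not q implies (q and not p)), w0
4. not q, w0
5. not (q and not p), w0
6. p, w0
7. Box (not q implies (q and not p)), w1
8. not q implies (q and not p), w1
9. q and not p, w1
10. q, w1
11. not p, w1
Accessibility: w0Rw0, w0Rw1, w1Rw1
The negation has an open branch (countermodel exists).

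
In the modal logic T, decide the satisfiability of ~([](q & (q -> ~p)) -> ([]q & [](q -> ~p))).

Unsatisfiable (every branch closes)

1. ~([](q & (q -> ~p)) -> ([]q & [](q -> ~p))), w0
2. [](q & (q -> ~p)), w0   [~->-rule on 1]
3. ~([]q & [](q -> ~p)), w0   [~->-rule on 1]
4. q & (q -> ~p), w0   [[]-rule on 2 via w0Rw0]
5. q, w0   [&-rule on 4]
6. q -> ~p, w0   [&-rule on 4]
7. ~[](q -> ~p), w0   [~&-rule on 3 (branches; this branch)]
8. ~p, w0   [->-rule on 6 (branches; this branch)]
9. ~(q -> ~p), w1   [~[]-rule on 7: fresh world w1, w0Rw1]
10. q, w1   [~->-rule on 9]
11. p, w1   [~->-rule on 9]
12. q & (q -> ~p), w1   [[]-rule on 2 via w0Rw1]
13. q -> ~p, w1   [&-rule on 12]
14. ~p, w1   [->-rule on 13 (branches; this branch)]
Accessibility: w0Rw0, w0Rw1, w1Rw1
Branch closes: p and ~p both at w1.
(One branch shown.) All branches close.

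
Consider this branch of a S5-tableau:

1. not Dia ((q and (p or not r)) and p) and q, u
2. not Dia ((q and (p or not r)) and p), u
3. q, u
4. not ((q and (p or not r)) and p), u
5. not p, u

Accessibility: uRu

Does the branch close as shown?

No, open

No atom appears with both signs at the same world.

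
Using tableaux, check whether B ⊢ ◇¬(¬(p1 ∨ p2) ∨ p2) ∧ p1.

Tableau for the negation ¬(◇¬(¬(p1 ∨ p2) ∨ p2) ∧ p1):
1. ¬(◇¬(¬(p1 ∨ p2) ∨ p2) ∧ p1), w0
2. ¬p1, w0   [¬∧-rule on 1 (branches; this branch)]
Accessibility: w0Rw0
The negation has an open branch (countermodel exists).

Invalid (countermodel exists)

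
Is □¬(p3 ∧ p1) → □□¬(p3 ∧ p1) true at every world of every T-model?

Tableau for the negation ¬(□¬(p3 ∧ p1) → □□¬(p3 ∧ p1)):
1. ¬(□¬(p3 ∧ p1) → □□¬(p3 ∧ p1)), w0
2. □¬(p3 ∧ p1), w0   [¬→-rule on 1]
3. ¬□□¬(p3 ∧ p1), w0   [¬→-rule on 1]
4. ¬(p3 ∧ p1), w0   [□-rule on 2 via w0Rw0]
5. ¬p1, w0   [¬∧-rule on 4 (branches; this branch)]
6. ¬□¬(p3 ∧ p1), w1   [¬□-rule on 3: fresh world w1, w0Rw1]
7. ¬(p3 ∧ p1), w1   [□-rule on 2 via w0Rw1]
8. ¬p1, w1   [¬∧-rule on 7 (branches; this branch)]
9. p3 ∧ p1, w2   [¬□-rule on 6: fresh world w2, w1Rw2]
10. p3, w2   [∧-rule on 9]
11. p1, w2   [∧-rule on 9]
Accessibility: w0Rw0, w0Rw1, w1Rw1, w1Rw2, w2Rw2
The negation has an open branch (countermodel exists).

Not valid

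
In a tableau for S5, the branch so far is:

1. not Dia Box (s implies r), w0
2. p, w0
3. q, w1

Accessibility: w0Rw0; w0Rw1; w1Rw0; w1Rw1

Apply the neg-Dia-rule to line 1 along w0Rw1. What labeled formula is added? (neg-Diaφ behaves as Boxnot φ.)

neg-Diaφ behaves as Boxnot φ: propagate the negated body to each accessible world.

not Box (s implies r), w1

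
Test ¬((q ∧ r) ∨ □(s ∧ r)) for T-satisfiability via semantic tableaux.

1. ¬((q ∧ r) ∨ □(s ∧ r)), w0
2. ¬(q ∧ r), w0
3. ¬□(s ∧ r), w0
4. ¬r, w0
5. ¬(s ∧ r), w1
6. ¬r, w1
Accessibility: w0Rw0, w0Rw1, w1Rw1

Yes, satisfiable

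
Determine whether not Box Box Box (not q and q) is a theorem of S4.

Yes, valid

Tableau for the negation Box Box Box (not q and q):
1. Box Box Box (not q and q), u
2. Box Box (not q and q), u
3. Box (not q and q), u
4. not q and q, u
5. not q, u
6. q, u
Accessibility: uRu
Branch closes: q and not q both at u.
Every branch of the negation's tableau closes; the branch above is one of them.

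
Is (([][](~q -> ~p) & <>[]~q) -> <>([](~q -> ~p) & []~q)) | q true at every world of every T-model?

Tableau for the negation ~((([][](~q -> ~p) & <>[]~q) -> <>([](~q -> ~p) & []~q)) | q):
1. ~((([][](~q -> ~p) & <>[]~q) -> <>([](~q -> ~p) & []~q)) | q), u
2. ~(([][](~q -> ~p) & <>[]~q) -> <>([](~q -> ~p) & []~q)), u   [~|-rule on 1]
3. ~q, u   [~|-rule on 1]
4. [][](~q -> ~p) & <>[]~q, u   [~->-rule on 2]
5. ~<>([](~q -> ~p) & []~q), u   [~->-rule on 2]
6. [][](~q -> ~p), u   [&-rule on 4]
7. <>[]~q, u   [&-rule on 4]
8. ~([](~q -> ~p) & []~q), u   [~<>-rule on 5 via uRu]
9. [](~q -> ~p), u   [[]-rule on 6 via uRu]
10. ~q -> ~p, u   [[]-rule on 9 via uRu]
11. ~[]~q, u   [~&-rule on 8 (branches; this branch)]
12. ~p, u   [->-rule on 10 (branches; this branch)]
13. []~q, v   [<>-rule on 7: fresh world v, uRv]
14. ~([](~q -> ~p) & []~q), v   [~<>-rule on 5 via uRv]
15. [](~q -> ~p), v   [[]-rule on 6 via uRv]
16. ~q -> ~p, v   [[]-rule on 9 via uRv]
17. ~q, v   [[]-rule on 13 via vRv]
18. ~[](~q -> ~p), v   [~&-rule on 14 (branches; this branch)]
19. ~p, v   [->-rule on 16 (branches; this branch)]
20. q, w   [~[]-rule on 11: fresh world w, uRw]
21. ~([](~q -> ~p) & []~q), w   [~<>-rule on 5 via uRw]
22. [](~q -> ~p), w   [[]-rule on 6 via uRw]
23. ~q -> ~p, w   [[]-rule on 9 via uRw]
24. ~[]~q, w   [~&-rule on 21 (branches; this branch)]
25. ~p, w   [->-rule on 23 (branches; this branch)]
26. ~(~q -> ~p), x   [~[]-rule on 18: fresh world x, vRx]
27. ~q, x   [~->-rule on 26]
28. p, x   [~->-rule on 26]
29. ~q -> ~p, x   [[]-rule on 15 via vRx]
30. ~p, x   [->-rule on 29 (branches; this branch)]
Accessibility: uRu, uRv, uRw, vRv, vRx, wRw, xRx
Branch closes: p and ~p both at x.
All branches of the negation close; one closing branch shown above.

Yes, valid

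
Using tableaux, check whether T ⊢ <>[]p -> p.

Tableau for the negation ~(<>[]p -> p):
1. ~(<>[]p -> p), u
2. <>[]p, u
3. ~p, u
4. []p, v
5. p, v
Accessibility: uRu, uRv, vRv
The negation has an open branch (countermodel exists).

Not valid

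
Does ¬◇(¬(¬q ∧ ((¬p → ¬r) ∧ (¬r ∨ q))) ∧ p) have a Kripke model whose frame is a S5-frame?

Yes, satisfiable

1. ¬◇(¬(¬q ∧ ((¬p → ¬r) ∧ (¬r ∨ q))) ∧ p), w0
2. ¬(¬(¬q ∧ ((¬p → ¬r) ∧ (¬r ∨ q))) ∧ p), w0
3. ¬p, w0
Accessibility: w0Rw0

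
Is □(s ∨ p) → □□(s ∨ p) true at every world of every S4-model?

Valid in S4

Tableau for the negation ¬(□(s ∨ p) → □□(s ∨ p)):
1. ¬(□(s ∨ p) → □□(s ∨ p)), u
2. □(s ∨ p), u   [¬→-rule on 1]
3. ¬□□(s ∨ p), u   [¬→-rule on 1]
4. s ∨ p, u   [□-rule on 2 via uRu]
5. p, u   [∨-rule on 4 (branches; this branch)]
6. ¬□(s ∨ p), v   [¬□-rule on 3: fresh world v, uRv]
7. s ∨ p, v   [□-rule on 2 via uRv]
8. p, v   [∨-rule on 7 (branches; this branch)]
9. ¬(s ∨ p), w   [¬□-rule on 6: fresh world w, vRw]
10. ¬s, w   [¬∨-rule on 9]
11. ¬p, w   [¬∨-rule on 9]
12. s ∨ p, w   [□-rule on 2 via uRw]
13. p, w   [∨-rule on 12 (branches; this branch)]
Accessibility: uRu, uRv, uRw, vRv, vRw, wRw
Branch closes: p and ¬p both at w.
All branches of the negation close; one closing branch shown above.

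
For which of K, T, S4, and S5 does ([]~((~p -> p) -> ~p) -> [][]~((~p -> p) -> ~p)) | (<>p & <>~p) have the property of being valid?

S4, S5

T-tableau for the negation ~(([]~((~p -> p) -> ~p) -> [][]~((~p -> p) -> ~p)) | (<>p & <>~p)):
1. ~(([]~((~p -> p) -> ~p) -> [][]~((~p -> p) -> ~p)) | (<>p & <>~p)), w0
2. ~([]~((~p -> p) -> ~p) -> [][]~((~p -> p) -> ~p)), w0
3. ~(<>p & <>~p), w0
4. []~((~p -> p) -> ~p), w0
5. ~[][]~((~p -> p) -> ~p), w0
6. ~((~p -> p) -> ~p), w0
7. ~p -> p, w0
8. p, w0
9. ~<>~p, w0
10. ~[]~((~p -> p) -> ~p), w1
11. ~((~p -> p) -> ~p), w1
12. ~p -> p, w1
13. p, w1
14. (~p -> p) -> ~p, w2
15. ~p, w2
Accessibility: w0Rw0, w0Rw1, w1Rw1, w1Rw2, w2Rw2
Complete open branch: countermodel on a T-frame, so not valid in T, nor in K (the same frame is also a K-frame).
S4-tableau for the negation ~(([]~((~p -> p) -> ~p) -> [][]~((~p -> p) -> ~p)) | (<>p & <>~p)):
1. ~(([]~((~p -> p) -> ~p) -> [][]~((~p -> p) -> ~p)) | (<>p & <>~p)), w0
2. ~([]~((~p -> p) -> ~p) -> [][]~((~p -> p) -> ~p)), w0
3. ~(<>p & <>~p), w0
4. []~((~p -> p) -> ~p), w0
5. ~[][]~((~p -> p) -> ~p), w0
6. ~((~p -> p) -> ~p), w0
7. ~p -> p, w0
8. p, w0
9. ~<>~p, w0
10. ~[]~((~p -> p) -> ~p), w1
11. ~((~p -> p) -> ~p), w1
12. ~p -> p, w1
13. p, w1
14. (~p -> p) -> ~p, w2
15. ~((~p -> p) -> ~p), w2
16. ~p -> p, w2
17. p, w2
18. ~(~p -> p), w2
19. ~p, w2
Accessibility: w0Rw0, w0Rw1, w0Rw2, w1Rw1, w1Rw2, w2Rw2
Branch closes: p and ~p both at w2.
Every branch closes (one shown): valid in S4, hence also in S5 (every theorem of S4 is a theorem of S5).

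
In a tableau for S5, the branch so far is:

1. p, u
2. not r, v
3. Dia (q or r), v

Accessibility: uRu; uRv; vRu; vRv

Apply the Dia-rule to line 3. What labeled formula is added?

a fresh world w with vRw, and q or r at w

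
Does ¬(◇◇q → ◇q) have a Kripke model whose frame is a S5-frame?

Unsatisfiable

1. ¬(◇◇q → ◇q), w0
2. ◇◇q, w0
3. ¬◇q, w0
4. ¬q, w0
5. ◇q, w1
6. ¬q, w1
7. q, w2
8. ¬q, w2
Accessibility: w0Rw0, w0Rw1, w0Rw2, w1Rw0, w1Rw1, w1Rw2, w2Rw0, w2Rw1, w2Rw2
Branch closes: q and ¬q both at w2.
(One branch shown.) All branches close.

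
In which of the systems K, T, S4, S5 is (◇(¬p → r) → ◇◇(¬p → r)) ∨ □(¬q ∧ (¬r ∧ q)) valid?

K-tableau for the negation ¬((◇(¬p → r) → ◇◇(¬p → r)) ∨ □(¬q ∧ (¬r ∧ q))):
1. ¬((◇(¬p → r) → ◇◇(¬p → r)) ∨ □(¬q ∧ (¬r ∧ q))), u
2. ¬(◇(¬p → r) → ◇◇(¬p → r)), u
3. ¬□(¬q ∧ (¬r ∧ q)), u
4. ◇(¬p → r), u
5. ¬◇◇(¬p → r), u
6. ¬(¬q ∧ (¬r ∧ q)), v
7. ¬◇(¬p → r), v
8. ¬(¬r ∧ q), v
9. ¬q, v
10. ¬p → r, w
11. ¬◇(¬p → r), w
12. r, w
Accessibility: uRv, uRw
Complete open branch: countermodel on a K-frame, so not valid in K.
T-tableau for the negation ¬((◇(¬p → r) → ◇◇(¬p → r)) ∨ □(¬q ∧ (¬r ∧ q))):
1. ¬((◇(¬p → r) → ◇◇(¬p → r)) ∨ □(¬q ∧ (¬r ∧ q))), u
2. ¬(◇(¬p → r) → ◇◇(¬p → r)), u
3. ¬□(¬q ∧ (¬r ∧ q)), u
4. ◇(¬p → r), u
5. ¬◇◇(¬p → r), u
6. ¬◇(¬p → r), u
7. ¬(¬p → r), u
8. ¬p, u
9. ¬r, u
10. ¬(¬q ∧ (¬r ∧ q)), v
11. ¬◇(¬p → r), v
12. ¬(¬p → r), v
13. ¬p, v
14. ¬r, v
15. ¬(¬r ∧ q), v
16. ¬q, v
17. ¬p → r, w
18. ¬◇(¬p → r), w
19. ¬(¬p → r), w
20. ¬p, w
21. ¬r, w
22. r, w
Accessibility: uRu, uRv, uRw, vRv, wRw
Branch closes: r and ¬r both at w.
Every branch closes (one shown): valid in T, hence also in S4, S5 (every theorem of T is a theorem of S4 and S5).

T, S4, S5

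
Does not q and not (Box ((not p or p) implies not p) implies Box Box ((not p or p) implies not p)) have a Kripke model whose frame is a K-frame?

Satisfiable

1. not q and not (Box ((not p or p) implies not p) implies Box Box ((not p or p) implies not p)), u
2. not q, u
3. not (Box ((not p or p) implies not p) implies Box Box ((not p or p) implies not p)), u
4. Box ((not p or p) implies not p), u
5. not Box Box ((not p or p) implies not p), u
6. not Box ((not p or p) implies not p), v
7. (not p or p) implies not p, v
8. not p, v
9. not ((not p or p) implies not p), w
10. not p or p, w
11. p, w
Accessibility: uRv, vRw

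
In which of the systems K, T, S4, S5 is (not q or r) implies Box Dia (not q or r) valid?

S4-tableau for the negation not ((not q or r) implies Box Dia (not q or r)):
1. not ((not q or r) implies Box Dia (not q or r)), 0
2. not q or r, 0   [neg-implies-rule on 1]
3. not Box Dia (not q or r), 0   [neg-implies-rule on 1]
4. r, 0   [or-rule on 2 (branches; this branch)]
5. not Dia (not q or r), 1   [neg-Box-rule on 3: fresh world 1, 0R1]
6. not (not q or r), 1   [neg-Dia-rule on 5 via 1R1]
7. q, 1   [neg-or-rule on 6]
8. not r, 1   [neg-or-rule on 6]
Accessibility: 0R0, 0R1, 1R1
Complete open branch: countermodel on an S4-frame, so not valid in S4, nor in K, T (the same frame is also a K-frame and a T-frame).
S5-tableau for the negation not ((not q or r) implies Box Dia (not q or r)):
1. not ((not q or r) implies Box Dia (not q or r)), 0
2. not q or r, 0   [neg-implies-rule on 1]
3. not Box Dia (not q or r), 0   [neg-implies-rule on 1]
4. r, 0   [or-rule on 2 (branches; this branch)]
5. not Dia (not q or r), 1   [neg-Box-rule on 3: fresh world 1, 0R1]
6. not (not q or r), 0   [neg-Dia-rule on 5 via 1R0]
7. q, 0   [neg-or-rule on 6]
8. not r, 0   [neg-or-rule on 6]
Accessibility: 0R0, 0R1, 1R0, 1R1
Branch closes: r and not r both at 0.
Every branch closes (one shown): valid in S5.

S5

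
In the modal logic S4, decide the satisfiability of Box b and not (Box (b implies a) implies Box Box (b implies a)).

Unsatisfiable (every branch closes)

1. Box b and not (Box (b implies a) implies Box Box (b implies a)), u
2. Box b, u   [and-rule on 1]
3. not (Box (b implies a) implies Box Box (b implies a)), u   [and-rule on 1]
4. Box (b implies a), u   [neg-implies-rule on 3]
5. not Box Box (b implies a), u   [neg-implies-rule on 3]
6. b, u   [Box-rule on 2 via uRu]
7. b implies a, u   [Box-rule on 4 via uRu]
8. a, u   [implies-rule on 7 (branches; this branch)]
9. not Box (b implies a), v   [neg-Box-rule on 5: fresh world v, uRv]
10. b, v   [Box-rule on 2 via uRv]
11. b implies a, v   [Box-rule on 4 via uRv]
12. a, v   [implies-rule on 11 (branches; this branch)]
13. not (b implies a), w   [neg-Box-rule on 9: fresh world w, vRw]
14. b, w   [neg-implies-rule on 13]
15. not a, w   [neg-implies-rule on 13]
16. b implies a, w   [Box-rule on 4 via uRw]
17. a, w   [implies-rule on 16 (branches; this branch)]
Accessibility: uRu, uRv, uRw, vRv, vRw, wRw
Branch closes: a and not a both at w.
(One branch shown.) All branches close.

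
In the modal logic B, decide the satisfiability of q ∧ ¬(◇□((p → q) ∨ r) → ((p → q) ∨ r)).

1. q ∧ ¬(◇□((p → q) ∨ r) → ((p → q) ∨ r)), u
2. q, u
3. ¬(◇□((p → q) ∨ r) → ((p → q) ∨ r)), u
4. ◇□((p → q) ∨ r), u
5. ¬((p → q) ∨ r), u
6. ¬(p → q), u
7. ¬r, u
8. p, u
9. ¬q, u
Accessibility: uRu
Branch closes: q and ¬q both at u.
All branches of the tableau close; one closing branch shown above.

Unsatisfiable (every branch closes)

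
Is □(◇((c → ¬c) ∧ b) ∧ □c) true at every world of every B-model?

No, not valid

Tableau for the negation ¬□(◇((c → ¬c) ∧ b) ∧ □c):
1. ¬□(◇((c → ¬c) ∧ b) ∧ □c), u
2. ¬(◇((c → ¬c) ∧ b) ∧ □c), v
3. ¬□c, v
4. ¬c, w
Accessibility: uRu, uRv, vRu, vRv, vRw, wRv, wRw
The negation has an open branch (countermodel exists).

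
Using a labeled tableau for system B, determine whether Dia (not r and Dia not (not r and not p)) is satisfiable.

1. Dia (not r and Dia not (not r and not p)), 0
2. not r and Dia not (not r and not p), 1
3. not r, 1
4. Dia not (not r and not p), 1
5. not (not r and not p), 2
6. p, 2
Accessibility: 0R0, 0R1, 1R0, 1R1, 1R2, 2R1, 2R2

Satisfiable (open branch found)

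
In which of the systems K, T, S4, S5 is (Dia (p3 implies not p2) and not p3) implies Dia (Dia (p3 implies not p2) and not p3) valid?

T, S4, S5

K-tableau for the negation not ((Dia (p3 implies not p2) and not p3) implies Dia (Dia (p3 implies not p2) and not p3)):
1. not ((Dia (p3 implies not p2) and not p3) implies Dia (Dia (p3 implies not p2) and not p3)), u
2. Dia (p3 implies not p2) and not p3, u   [neg-implies-rule on 1]
3. not Dia (Dia (p3 implies not p2) and not p3), u   [neg-implies-rule on 1]
4. Dia (p3 implies not p2), u   [and-rule on 2]
5. not p3, u   [and-rule on 2]
6. p3 implies not p2, v   [Dia-rule on 4: fresh world v, uRv]
7. not (Dia (p3 implies not p2) and not p3), v   [neg-Dia-rule on 3 via uRv]
8. not p2, v   [implies-rule on 6 (branches; this branch)]
9. p3, v   [neg-and-rule on 7 (branches; this branch)]
Accessibility: uRv
Complete open branch: countermodel on a K-frame, so not valid in K.
T-tableau for the negation not ((Dia (p3 implies not p2) and not p3) implies Dia (Dia (p3 implies not p2) and not p3)):
1. not ((Dia (p3 implies not p2) and not p3) implies Dia (Dia (p3 implies not p2) and not p3)), u
2. Dia (p3 implies not p2) and not p3, u   [neg-implies-rule on 1]
3. not Dia (Dia (p3 implies not p2) and not p3), u   [neg-implies-rule on 1]
4. Dia (p3 implies not p2), u   [and-rule on 2]
5. not p3, u   [and-rule on 2]
6. not (Dia (p3 implies not p2) and not p3), u   [neg-Dia-rule on 3 via uRu]
7. not Dia (p3 implies not p2), u   [neg-and-rule on 6 (branches; this branch)]
8. not (p3 implies not p2), u   [neg-Dia-rule on 7 via uRu]
9. p3, u   [neg-implies-rule on 8]
10. p2, u   [neg-implies-rule on 8]
Accessibility: uRu
Branch closes: p3 and not p3 both at u.
Every branch closes (one shown): valid in T, hence also in S4, S5 (every theorem of T is a theorem of S4 and S5).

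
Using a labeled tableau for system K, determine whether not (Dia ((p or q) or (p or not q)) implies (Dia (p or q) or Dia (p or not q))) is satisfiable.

1. not (Dia ((p or q) or (p or not q)) implies (Dia (p or q) or Dia (p or not q))), w0
2. Dia ((p or q) or (p or not q)), w0   [neg-implies-rule on 1]
3. not (Dia (p or q) or Dia (p or not q)), w0   [neg-implies-rule on 1]
4. not Dia (p or q), w0   [neg-or-rule on 3]
5. not Dia (p or not q), w0   [neg-or-rule on 3]
6. (p or q) or (p or not q), w1   [Dia-rule on 2: fresh world w1, w0Rw1]
7. not (p or q), w1   [neg-Dia-rule on 4 via w0Rw1]
8. not p, w1   [neg-or-rule on 7]
9. not q, w1   [neg-or-rule on 7]
10. not (p or not q), w1   [neg-Dia-rule on 5 via w0Rw1]
11. q, w1   [neg-or-rule on 10]
Accessibility: w0Rw1
Branch closes: q and not q both at w1.
All branches of the tableau close; one closing branch shown above.

Unsatisfiable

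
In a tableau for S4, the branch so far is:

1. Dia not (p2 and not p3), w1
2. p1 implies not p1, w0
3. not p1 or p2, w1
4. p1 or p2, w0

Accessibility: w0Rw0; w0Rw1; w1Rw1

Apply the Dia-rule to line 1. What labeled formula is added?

a fresh world w2 with w1Rw2, and not (p2 and not p3) at w2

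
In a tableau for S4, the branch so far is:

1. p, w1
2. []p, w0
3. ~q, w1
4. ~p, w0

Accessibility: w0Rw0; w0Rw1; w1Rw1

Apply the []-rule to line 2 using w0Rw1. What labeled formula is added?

p, w1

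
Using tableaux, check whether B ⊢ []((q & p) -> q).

Tableau for the negation ~[]((q & p) -> q):
1. ~[]((q & p) -> q), u
2. ~((q & p) -> q), v
3. q & p, v
4. ~q, v
5. q, v
6. p, v
Accessibility: uRu, uRv, vRu, vRv
Branch closes: q and ~q both at v.
Every branch of the negation's tableau closes; the branch above is one of them.

Yes, valid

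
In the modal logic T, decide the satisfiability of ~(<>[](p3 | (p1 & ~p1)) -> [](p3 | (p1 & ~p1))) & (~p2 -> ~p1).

Satisfiable

1. ~(<>[](p3 | (p1 & ~p1)) -> [](p3 | (p1 & ~p1))) & (~p2 -> ~p1), w0
2. ~(<>[](p3 | (p1 & ~p1)) -> [](p3 | (p1 & ~p1))), w0
3. ~p2 -> ~p1, w0
4. <>[](p3 | (p1 & ~p1)), w0
5. ~[](p3 | (p1 & ~p1)), w0
6. ~p1, w0
7. [](p3 | (p1 & ~p1)), w1
8. p3 | (p1 & ~p1), w1
9. p3, w1
10. ~(p3 | (p1 & ~p1)), w2
11. ~p3, w2
12. ~(p1 & ~p1), w2
13. p1, w2
Accessibility: w0Rw0, w0Rw1, w0Rw2, w1Rw1, w2Rw2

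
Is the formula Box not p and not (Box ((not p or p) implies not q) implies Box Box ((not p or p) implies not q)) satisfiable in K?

Satisfiable

1. Box not p and not (Box ((not p or p) implies not q) implies Box Box ((not p or p) implies not q)), u
2. Box not p, u
3. not (Box ((not p or p) implies not q) implies Box Box ((not p or p) implies not q)), u
4. Box ((not p or p) implies not q), u
5. not Box Box ((not p or p) implies not q), u
6. not Box ((not p or p) implies not q), v
7. not p, v
8. (not p or p) implies not q, v
9. not q, v
10. not ((not p or p) implies not q), w
11. not p or p, w
12. q, w
13. p, w
Accessibility: uRv, vRw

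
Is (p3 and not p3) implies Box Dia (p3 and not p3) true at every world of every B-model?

Valid in B

Tableau for the negation not ((p3 and not p3) implies Box Dia (p3 and not p3)):
1. not ((p3 and not p3) implies Box Dia (p3 and not p3)), w0
2. p3 and not p3, w0
3. not Box Dia (p3 and not p3), w0
4. p3, w0
5. not p3, w0
Accessibility: w0Rw0
Branch closes: p3 and not p3 both at w0.
Every branch of the negation's tableau closes; the branch above is one of them.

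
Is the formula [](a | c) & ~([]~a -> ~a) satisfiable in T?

1. [](a | c) & ~([]~a -> ~a), 0
2. [](a | c), 0   [&-rule on 1]
3. ~([]~a -> ~a), 0   [&-rule on 1]
4. []~a, 0   [~->-rule on 3]
5. a, 0   [~->-rule on 3]
6. a | c, 0   [[]-rule on 2 via 0R0]
7. ~a, 0   [[]-rule on 4 via 0R0]
Accessibility: 0R0
Branch closes: a and ~a both at 0.
All branches of the tableau close; one closing branch shown above.

Unsatisfiable (every branch closes)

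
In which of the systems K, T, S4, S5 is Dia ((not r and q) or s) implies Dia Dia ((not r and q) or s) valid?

T, S4, S5

T-tableau for the negation not (Dia ((not r and q) or s) implies Dia Dia ((not r and q) or s)):
1. not (Dia ((not r and q) or s) implies Dia Dia ((not r and q) or s)), w0
2. Dia ((not r and q) or s), w0   [neg-implies-rule on 1]
3. not Dia Dia ((not r and q) or s), w0   [neg-implies-rule on 1]
4. not Dia ((not r and q) or s), w0   [neg-Dia-rule on 3 via w0Rw0]
5. not ((not r and q) or s), w0   [neg-Dia-rule on 4 via w0Rw0]
6. not (not r and q), w0   [neg-or-rule on 5]
7. not s, w0   [neg-or-rule on 5]
8. not q, w0   [neg-and-rule on 6 (branches; this branch)]
9. (not r and q) or s, w1   [Dia-rule on 2: fresh world w1, w0Rw1]
10. not Dia ((not r and q) or s), w1   [neg-Dia-rule on 3 via w0Rw1]
11. not ((not r and q) or s), w1   [neg-Dia-rule on 4 via w0Rw1]
12. not (not r and q), w1   [neg-or-rule on 11]
13. not s, w1   [neg-or-rule on 11]
14. not r and q, w1   [or-rule on 9 (branches; this branch)]
15. not r, w1   [and-rule on 14]
16. q, w1   [and-rule on 14]
17. not q, w1   [neg-and-rule on 12 (branches; this branch)]
Accessibility: w0Rw0, w0Rw1, w1Rw1
Branch closes: q and not q both at w1.
Every branch closes (one shown): valid in T, hence also in S4, S5 (every theorem of T is a theorem of S4 and S5).
K-tableau for the negation not (Dia ((not r and q) or s) implies Dia Dia ((not r and q) or s)):
1. not (Dia ((not r and q) or s) implies Dia Dia ((not r and q) or s)), w0
2. Dia ((not r and q) or s), w0   [neg-implies-rule on 1]
3. not Dia Dia ((not r and q) or s), w0   [neg-implies-rule on 1]
4. (not r and q) or s, w1   [Dia-rule on 2: fresh world w1, w0Rw1]
5. not Dia ((not r and q) or s), w1   [neg-Dia-rule on 3 via w0Rw1]
6. s, w1   [or-rule on 4 (branches; this branch)]
Accessibility: w0Rw1
Complete open branch: countermodel on a K-frame, so not valid in K.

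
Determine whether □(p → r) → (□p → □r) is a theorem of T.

Yes, valid

Tableau for the negation ¬(□(p → r) → (□p → □r)):
1. ¬(□(p → r) → (□p → □r)), 0
2. □(p → r), 0
3. ¬(□p → □r), 0
4. □p, 0
5. ¬□r, 0
6. p → r, 0
7. p, 0
8. r, 0
9. ¬r, 1
10. p → r, 1
11. p, 1
12. r, 1
Accessibility: 0R0, 0R1, 1R1
Branch closes: r and ¬r both at 1.
Every branch of the negation's tableau closes; the branch above is one of them.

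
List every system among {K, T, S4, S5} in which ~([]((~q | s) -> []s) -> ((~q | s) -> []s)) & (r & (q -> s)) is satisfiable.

K

T-tableau for the formula:
1. ~([]((~q | s) -> []s) -> ((~q | s) -> []s)) & (r & (q -> s)), 0
2. ~([]((~q | s) -> []s) -> ((~q | s) -> []s)), 0
3. r & (q -> s), 0
4. []((~q | s) -> []s), 0
5. ~((~q | s) -> []s), 0
6. r, 0
7. q -> s, 0
8. ~q | s, 0
9. ~[]s, 0
10. (~q | s) -> []s, 0
11. ~q, 0
12. []s, 0
13. s, 0
14. ~s, 1
15. (~q | s) -> []s, 1
16. s, 1
Accessibility: 0R0, 0R1, 1R1
Branch closes: s and ~s both at 1.
Every branch closes (one shown): unsatisfiable in T, hence also in S4, S5 (every S4/S5-frame is a T-frame).
K-tableau for the formula:
1. ~([]((~q | s) -> []s) -> ((~q | s) -> []s)) & (r & (q -> s)), 0
2. ~([]((~q | s) -> []s) -> ((~q | s) -> []s)), 0
3. r & (q -> s), 0
4. []((~q | s) -> []s), 0
5. ~((~q | s) -> []s), 0
6. r, 0
7. q -> s, 0
8. ~q | s, 0
9. ~[]s, 0
10. s, 0
11. ~s, 1
12. (~q | s) -> []s, 1
13. []s, 1
Accessibility: 0R1
Complete open branch: satisfiable in K.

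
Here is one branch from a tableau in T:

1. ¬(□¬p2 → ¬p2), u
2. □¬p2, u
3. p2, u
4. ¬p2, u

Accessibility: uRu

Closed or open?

Both p2 and ¬p2 appear at u.

Closed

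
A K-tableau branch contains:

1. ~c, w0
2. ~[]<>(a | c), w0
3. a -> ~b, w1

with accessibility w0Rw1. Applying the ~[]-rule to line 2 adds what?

a fresh world w2 with w0Rw2, and ~<>(a | c) at w2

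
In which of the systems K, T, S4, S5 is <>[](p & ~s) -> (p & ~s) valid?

S4-tableau for the negation ~(<>[](p & ~s) -> (p & ~s)):
1. ~(<>[](p & ~s) -> (p & ~s)), w0
2. <>[](p & ~s), w0
3. ~(p & ~s), w0
4. s, w0
5. [](p & ~s), w1
6. p & ~s, w1
7. p, w1
8. ~s, w1
Accessibility: w0Rw0, w0Rw1, w1Rw1
Complete open branch: countermodel on an S4-frame, so not valid in S4, nor in K, T (the same frame is also a K-frame and a T-frame).
S5-tableau for the negation ~(<>[](p & ~s) -> (p & ~s)):
1. ~(<>[](p & ~s) -> (p & ~s)), w0
2. <>[](p & ~s), w0
3. ~(p & ~s), w0
4. s, w0
5. [](p & ~s), w1
6. p & ~s, w0
7. p, w0
8. ~s, w0
Accessibility: w0Rw0, w0Rw1, w1Rw0, w1Rw1
Branch closes: s and ~s both at w0.
Every branch closes (one shown): valid in S5.

S5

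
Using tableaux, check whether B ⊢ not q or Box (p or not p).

Tableau for the negation not (not q or Box (p or not p)):
1. not (not q or Box (p or not p)), 0
2. q, 0   [neg-or-rule on 1]
3. not Box (p or not p), 0   [neg-or-rule on 1]
4. not (p or not p), 1   [neg-Box-rule on 3: fresh world 1, 0R1]
5. not p, 1   [neg-or-rule on 4]
6. p, 1   [neg-or-rule on 4]
Accessibility: 0R0, 0R1, 1R0, 1R1
Branch closes: p and not p both at 1.
All branches of the negation close; one closing branch shown above.

Valid in B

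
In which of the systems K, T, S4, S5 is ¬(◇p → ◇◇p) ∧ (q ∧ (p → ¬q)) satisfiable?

T-tableau for the formula:
1. ¬(◇p → ◇◇p) ∧ (q ∧ (p → ¬q)), w0
2. ¬(◇p → ◇◇p), w0
3. q ∧ (p → ¬q), w0
4. ◇p, w0
5. ¬◇◇p, w0
6. q, w0
7. p → ¬q, w0
8. ¬◇p, w0
9. ¬p, w0
10. p, w1
11. ¬◇p, w1
12. ¬p, w1
Accessibility: w0Rw0, w0Rw1, w1Rw1
Branch closes: p and ¬p both at w1.
Every branch closes (one shown): unsatisfiable in T, hence also in S4, S5 (every S4/S5-frame is a T-frame).
K-tableau for the formula:
1. ¬(◇p → ◇◇p) ∧ (q ∧ (p → ¬q)), w0
2. ¬(◇p → ◇◇p), w0
3. q ∧ (p → ¬q), w0
4. ◇p, w0
5. ¬◇◇p, w0
6. q, w0
7. p → ¬q, w0
8. ¬p, w0
9. p, w1
10. ¬◇p, w1
Accessibility: w0Rw1
Complete open branch: satisfiable in K.

K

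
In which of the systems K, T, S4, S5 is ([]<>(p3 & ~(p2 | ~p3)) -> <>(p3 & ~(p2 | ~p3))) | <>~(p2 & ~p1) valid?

T-tableau for the negation ~(([]<>(p3 & ~(p2 | ~p3)) -> <>(p3 & ~(p2 | ~p3))) | <>~(p2 & ~p1)):
1. ~(([]<>(p3 & ~(p2 | ~p3)) -> <>(p3 & ~(p2 | ~p3))) | <>~(p2 & ~p1)), 0
2. ~([]<>(p3 & ~(p2 | ~p3)) -> <>(p3 & ~(p2 | ~p3))), 0
3. ~<>~(p2 & ~p1), 0
4. []<>(p3 & ~(p2 | ~p3)), 0
5. ~<>(p3 & ~(p2 | ~p3)), 0
6. p2 & ~p1, 0
7. p2, 0
8. ~p1, 0
9. <>(p3 & ~(p2 | ~p3)), 0
10. ~(p3 & ~(p2 | ~p3)), 0
11. p2 | ~p3, 0
12. ~p3, 0
13. p3 & ~(p2 | ~p3), 1
14. p3, 1
15. ~(p2 | ~p3), 1
16. ~p2, 1
17. p2 & ~p1, 1
18. p2, 1
19. ~p1, 1
Accessibility: 0R0, 0R1, 1R1
Branch closes: p2 and ~p2 both at 1.
Every branch closes (one shown): valid in T, hence also in S4, S5 (every theorem of T is a theorem of S4 and S5).
K-tableau for the negation ~(([]<>(p3 & ~(p2 | ~p3)) -> <>(p3 & ~(p2 | ~p3))) | <>~(p2 & ~p1)):
1. ~(([]<>(p3 & ~(p2 | ~p3)) -> <>(p3 & ~(p2 | ~p3))) | <>~(p2 & ~p1)), 0
2. ~([]<>(p3 & ~(p2 | ~p3)) -> <>(p3 & ~(p2 | ~p3))), 0
3. ~<>~(p2 & ~p1), 0
4. []<>(p3 & ~(p2 | ~p3)), 0
5. ~<>(p3 & ~(p2 | ~p3)), 0
Complete open branch: countermodel on a K-frame, so not valid in K.

T, S4, S5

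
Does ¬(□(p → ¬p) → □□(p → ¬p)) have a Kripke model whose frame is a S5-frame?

Unsatisfiable

1. ¬(□(p → ¬p) → □□(p → ¬p)), 0
2. □(p → ¬p), 0   [¬→-rule on 1]
3. ¬□□(p → ¬p), 0   [¬→-rule on 1]
4. p → ¬p, 0   [□-rule on 2 via 0R0]
5. ¬p, 0   [→-rule on 4 (branches; this branch)]
6. ¬□(p → ¬p), 1   [¬□-rule on 3: fresh world 1, 0R1]
7. p → ¬p, 1   [□-rule on 2 via 0R1]
8. ¬p, 1   [→-rule on 7 (branches; this branch)]
9. ¬(p → ¬p), 2   [¬□-rule on 6: fresh world 2, 1R2]
10. p, 2   [¬→-rule on 9]
11. p → ¬p, 2   [□-rule on 2 via 0R2]
12. ¬p, 2   [→-rule on 11 (branches; this branch)]
Accessibility: 0R0, 0R1, 0R2, 1R0, 1R1, 1R2, 2R0, 2R1, 2R2
Branch closes: p and ¬p both at 2.
All branches of the tableau close; one closing branch shown above.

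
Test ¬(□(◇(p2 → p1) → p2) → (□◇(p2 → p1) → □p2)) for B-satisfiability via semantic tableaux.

1. ¬(□(◇(p2 → p1) → p2) → (□◇(p2 → p1) → □p2)), 0
2. □(◇(p2 → p1) → p2), 0
3. ¬(□◇(p2 → p1) → □p2), 0
4. □◇(p2 → p1), 0
5. ¬□p2, 0
6. ◇(p2 → p1) → p2, 0
7. ◇(p2 → p1), 0
8. p2, 0
9. ¬p2, 1
10. ◇(p2 → p1) → p2, 1
11. ◇(p2 → p1), 1
12. ¬◇(p2 → p1), 1
13. ¬(p2 → p1), 0
14. ¬p1, 0
15. ¬(p2 → p1), 1
16. p2, 1
17. ¬p1, 1
Accessibility: 0R0, 0R1, 1R0, 1R1
Branch closes: p2 and ¬p2 both at 1.
Every branch closes; the branch above is one of them.

Unsatisfiable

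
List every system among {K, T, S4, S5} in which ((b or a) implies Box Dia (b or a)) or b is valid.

S5-tableau for the negation not (((b or a) implies Box Dia (b or a)) or b):
1. not (((b or a) implies Box Dia (b or a)) or b), u
2. not ((b or a) implies Box Dia (b or a)), u
3. not b, u
4. b or a, u
5. not Box Dia (b or a), u
6. a, u
7. not Dia (b or a), v
8. not (b or a), u
9. not a, u
Accessibility: uRu, uRv, vRu, vRv
Branch closes: a and not a both at u.
Every branch closes (one shown): valid in S5.
S4-tableau for the negation not (((b or a) implies Box Dia (b or a)) or b):
1. not (((b or a) implies Box Dia (b or a)) or b), u
2. not ((b or a) implies Box Dia (b or a)), u
3. not b, u
4. b or a, u
5. not Box Dia (b or a), u
6. a, u
7. not Dia (b or a), v
8. not (b or a), v
9. not b, v
10. not a, v
Accessibility: uRu, uRv, vRv
Complete open branch: countermodel on an S4-frame, so not valid in S4, nor in K, T (the same frame is also a K-frame and a T-frame).

S5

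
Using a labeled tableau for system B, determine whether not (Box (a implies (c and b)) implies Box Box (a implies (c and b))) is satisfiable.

1. not (Box (a implies (c and b)) implies Box Box (a implies (c and b))), u
2. Box (a implies (c and b)), u   [neg-implies-rule on 1]
3. not Box Box (a implies (c and b)), u   [neg-implies-rule on 1]
4. a implies (c and b), u   [Box-rule on 2 via uRu]
5. c and b, u   [implies-rule on 4 (branches; this branch)]
6. c, u   [and-rule on 5]
7. b, u   [and-rule on 5]
8. not Box (a implies (c and b)), v   [neg-Box-rule on 3: fresh world v, uRv]
9. a implies (c and b), v   [Box-rule on 2 via uRv]
10. c and b, v   [implies-rule on 9 (branches; this branch)]
11. c, v   [and-rule on 10]
12. b, v   [and-rule on 10]
13. not (a implies (c and b)), w   [neg-Box-rule on 8: fresh world w, vRw]
14. a, w   [neg-implies-rule on 13]
15. not (c and b), w   [neg-implies-rule on 13]
16. not b, w   [neg-and-rule on 15 (branches; this branch)]
Accessibility: uRu, uRv, vRu, vRv, vRw, wRv, wRw

Satisfiable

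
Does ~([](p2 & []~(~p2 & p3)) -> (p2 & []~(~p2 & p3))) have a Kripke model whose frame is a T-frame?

Unsatisfiable

1. ~([](p2 & []~(~p2 & p3)) -> (p2 & []~(~p2 & p3))), w0
2. [](p2 & []~(~p2 & p3)), w0   [~->-rule on 1]
3. ~(p2 & []~(~p2 & p3)), w0   [~->-rule on 1]
4. p2 & []~(~p2 & p3), w0   [[]-rule on 2 via w0Rw0]
5. p2, w0   [&-rule on 4]
6. []~(~p2 & p3), w0   [&-rule on 4]
7. ~(~p2 & p3), w0   [[]-rule on 6 via w0Rw0]
8. ~[]~(~p2 & p3), w0   [~&-rule on 3 (branches; this branch)]
9. ~p3, w0   [~&-rule on 7 (branches; this branch)]
10. ~p2 & p3, w1   [~[]-rule on 8: fresh world w1, w0Rw1]
11. ~p2, w1   [&-rule on 10]
12. p3, w1   [&-rule on 10]
13. p2 & []~(~p2 & p3), w1   [[]-rule on 2 via w0Rw1]
14. p2, w1   [&-rule on 13]
15. []~(~p2 & p3), w1   [&-rule on 13]
Accessibility: w0Rw0, w0Rw1, w1Rw1
Branch closes: p2 and ~p2 both at w1.
(One branch shown.) All branches close.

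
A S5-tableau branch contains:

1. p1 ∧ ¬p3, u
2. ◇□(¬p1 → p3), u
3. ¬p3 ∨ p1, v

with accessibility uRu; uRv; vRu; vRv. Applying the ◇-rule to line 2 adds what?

a fresh world w with uRw, and □(¬p1 → p3) at w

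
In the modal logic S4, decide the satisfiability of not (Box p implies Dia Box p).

1. not (Box p implies Dia Box p), w0
2. Box p, w0   [neg-implies-rule on 1]
3. not Dia Box p, w0   [neg-implies-rule on 1]
4. p, w0   [Box-rule on 2 via w0Rw0]
5. not Box p, w0   [neg-Dia-rule on 3 via w0Rw0]
6. not p, w1   [neg-Box-rule on 5: fresh world w1, w0Rw1]
7. p, w1   [Box-rule on 2 via w0Rw1]
Accessibility: w0Rw0, w0Rw1, w1Rw1
Branch closes: p and not p both at w1.
Every branch closes; the branch above is one of them.

Unsatisfiable (every branch closes)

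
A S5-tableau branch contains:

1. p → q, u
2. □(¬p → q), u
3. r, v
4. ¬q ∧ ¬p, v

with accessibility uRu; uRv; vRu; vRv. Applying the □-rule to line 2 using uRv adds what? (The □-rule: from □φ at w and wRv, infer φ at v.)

¬p → q, v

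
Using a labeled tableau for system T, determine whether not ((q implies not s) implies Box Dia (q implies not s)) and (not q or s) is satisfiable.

Yes, satisfiable

1. not ((q implies not s) implies Box Dia (q implies not s)) and (not q or s), u
2. not ((q implies not s) implies Box Dia (q implies not s)), u   [and-rule on 1]
3. not q or s, u   [and-rule on 1]
4. q implies not s, u   [neg-implies-rule on 2]
5. not Box Dia (q implies not s), u   [neg-implies-rule on 2]
6. s, u   [or-rule on 3 (branches; this branch)]
7. not q, u   [implies-rule on 4 (branches; this branch)]
8. not Dia (q implies not s), v   [neg-Box-rule on 5: fresh world v, uRv]
9. not (q implies not s), v   [neg-Dia-rule on 8 via vRv]
10. q, v   [neg-implies-rule on 9]
11. s, v   [neg-implies-rule on 9]
Accessibility: uRu, uRv, vRv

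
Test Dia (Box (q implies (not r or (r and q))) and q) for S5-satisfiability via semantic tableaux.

1. Dia (Box (q implies (not r or (r and q))) and q), u
2. Box (q implies (not r or (r and q))) and q, v   [Dia-rule on 1: fresh world v, uRv]
3. Box (q implies (not r or (r and q))), v   [and-rule on 2]
4. q, v   [and-rule on 2]
5. q implies (not r or (r and q)), u   [Box-rule on 3 via vRu]
6. q implies (not r or (r and q)), v   [Box-rule on 3 via vRv]
7. not r or (r and q), u   [implies-rule on 5 (branches; this branch)]
8. not r or (r and q), v   [implies-rule on 6 (branches; this branch)]
9. r and q, u   [or-rule on 7 (branches; this branch)]
10. r, u   [and-rule on 9]
11. q, u   [and-rule on 9]
12. r and q, v   [or-rule on 8 (branches; this branch)]
13. r, v   [and-rule on 12]
Accessibility: uRu, uRv, vRu, vRv

Yes, satisfiable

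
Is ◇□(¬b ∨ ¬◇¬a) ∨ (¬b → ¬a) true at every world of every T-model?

Not valid

Tableau for the negation ¬(◇□(¬b ∨ ¬◇¬a) ∨ (¬b → ¬a)):
1. ¬(◇□(¬b ∨ ¬◇¬a) ∨ (¬b → ¬a)), u
2. ¬◇□(¬b ∨ ¬◇¬a), u   [¬∨-rule on 1]
3. ¬(¬b → ¬a), u   [¬∨-rule on 1]
4. ¬b, u   [¬→-rule on 3]
5. a, u   [¬→-rule on 3]
6. ¬□(¬b ∨ ¬◇¬a), u   [¬◇-rule on 2 via uRu]
7. ¬(¬b ∨ ¬◇¬a), v   [¬□-rule on 6: fresh world v, uRv]
8. b, v   [¬∨-rule on 7]
9. ◇¬a, v   [¬∨-rule on 7]
10. ¬□(¬b ∨ ¬◇¬a), v   [¬◇-rule on 2 via uRv]
11. ¬a, w   [◇-rule on 9: fresh world w, vRw]
12. ¬(¬b ∨ ¬◇¬a), x   [¬□-rule on 10: fresh world x, vRx]
13. b, x   [¬∨-rule on 12]
14. ◇¬a, x   [¬∨-rule on 12]
15. ¬a, y   [◇-rule on 14: fresh world y, xRy]
Accessibility: uRu, uRv, vRv, vRw, vRx, wRw, xRx, xRy, yRy
The negation has an open branch (countermodel exists).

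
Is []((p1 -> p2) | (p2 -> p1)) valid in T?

Tableau for the negation ~[]((p1 -> p2) | (p2 -> p1)):
1. ~[]((p1 -> p2) | (p2 -> p1)), u
2. ~((p1 -> p2) | (p2 -> p1)), v
3. ~(p1 -> p2), v
4. ~(p2 -> p1), v
5. p1, v
6. ~p2, v
7. p2, v
8. ~p1, v
Accessibility: uRu, uRv, vRv
Branch closes: p2 and ~p2 both at v.
Every branch of the negation's tableau closes; the branch above is one of them.

Valid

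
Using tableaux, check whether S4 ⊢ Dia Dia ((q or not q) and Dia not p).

Tableau for the negation not Dia Dia ((q or not q) and Dia not p):
1. not Dia Dia ((q or not q) and Dia not p), w0
2. not Dia ((q or not q) and Dia not p), w0   [neg-Dia-rule on 1 via w0Rw0]
3. not ((q or not q) and Dia not p), w0   [neg-Dia-rule on 2 via w0Rw0]
4. not Dia not p, w0   [neg-and-rule on 3 (branches; this branch)]
5. p, w0   [neg-Dia-rule on 4 via w0Rw0]
Accessibility: w0Rw0
The negation has an open branch (countermodel exists).

No, not valid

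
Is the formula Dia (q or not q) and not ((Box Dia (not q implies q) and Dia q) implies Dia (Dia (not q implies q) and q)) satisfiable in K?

1. Dia (q or not q) and not ((Box Dia (not q implies q) and Dia q) implies Dia (Dia (not q implies q) and q)), w0
2. Dia (q or not q), w0
3. not ((Box Dia (not q implies q) and Dia q) implies Dia (Dia (not q implies q) and q)), w0
4. Box Dia (not q implies q) and Dia q, w0
5. not Dia (Dia (not q implies q) and q), w0
6. Box Dia (not q implies q), w0
7. Dia q, w0
8. q or not q, w1
9. not (Dia (not q implies q) and q), w1
10. Dia (not q implies q), w1
11. not q, w1
12. q, w2
13. not (Dia (not q implies q) and q), w2
14. Dia (not q implies q), w2
15. not Dia (not q implies q), w2
16. not q implies q, w3
17. q, w3
18. not q implies q, w4
19. not (not q implies q), w4
20. not q, w4
21. q, w4
Accessibility: w0Rw1, w0Rw2, w1Rw3, w2Rw4
Branch closes: q and not q both at w4.
All branches of the tableau close; one closing branch shown above.

Unsatisfiable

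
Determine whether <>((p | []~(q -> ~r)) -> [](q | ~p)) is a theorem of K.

Tableau for the negation ~<>((p | []~(q -> ~r)) -> [](q | ~p)):
1. ~<>((p | []~(q -> ~r)) -> [](q | ~p)), w0
The negation has an open branch (countermodel exists).

No, not valid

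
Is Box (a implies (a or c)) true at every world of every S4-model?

Valid in S4

Tableau for the negation not Box (a implies (a or c)):
1. not Box (a implies (a or c)), u
2. not (a implies (a or c)), v   [neg-Box-rule on 1: fresh world v, uRv]
3. a, v   [neg-implies-rule on 2]
4. not (a or c), v   [neg-implies-rule on 2]
5. not a, v   [neg-or-rule on 4]
6. not c, v   [neg-or-rule on 4]
Accessibility: uRu, uRv, vRv
Branch closes: a and not a both at v.
Every branch of the negation's tableau closes; the branch above is one of them.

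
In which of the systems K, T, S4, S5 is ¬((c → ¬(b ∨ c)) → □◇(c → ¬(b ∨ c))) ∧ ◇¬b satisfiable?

K, T, S4

S4-tableau for the formula:
1. ¬((c → ¬(b ∨ c)) → □◇(c → ¬(b ∨ c))) ∧ ◇¬b, w0
2. ¬((c → ¬(b ∨ c)) → □◇(c → ¬(b ∨ c))), w0   [∧-rule on 1]
3. ◇¬b, w0   [∧-rule on 1]
4. c → ¬(b ∨ c), w0   [¬→-rule on 2]
5. ¬□◇(c → ¬(b ∨ c)), w0   [¬→-rule on 2]
6. ¬(b ∨ c), w0   [→-rule on 4 (branches; this branch)]
7. ¬b, w0   [¬∨-rule on 6]
8. ¬c, w0   [¬∨-rule on 6]
9. ¬b, w1   [◇-rule on 3: fresh world w1, w0Rw1]
10. ¬◇(c → ¬(b ∨ c)), w2   [¬□-rule on 5: fresh world w2, w0Rw2]
11. ¬(c → ¬(b ∨ c)), w2   [¬◇-rule on 10 via w2Rw2]
12. c, w2   [¬→-rule on 11]
13. b ∨ c, w2   [¬→-rule on 11]
Accessibility: w0Rw0, w0Rw1, w0Rw2, w1Rw1, w2Rw2
Complete open branch: satisfiable in S4, hence also in K, T (this S4-model is also a K-model and a T-model).
S5-tableau for the formula:
1. ¬((c → ¬(b ∨ c)) → □◇(c → ¬(b ∨ c))) ∧ ◇¬b, w0
2. ¬((c → ¬(b ∨ c)) → □◇(c → ¬(b ∨ c))), w0   [∧-rule on 1]
3. ◇¬b, w0   [∧-rule on 1]
4. c → ¬(b ∨ c), w0   [¬→-rule on 2]
5. ¬□◇(c → ¬(b ∨ c)), w0   [¬→-rule on 2]
6. ¬(b ∨ c), w0   [→-rule on 4 (branches; this branch)]
7. ¬b, w0   [¬∨-rule on 6]
8. ¬c, w0   [¬∨-rule on 6]
9. ¬b, w1   [◇-rule on 3: fresh world w1, w0Rw1]
10. ¬◇(c → ¬(b ∨ c)), w2   [¬□-rule on 5: fresh world w2, w0Rw2]
11. ¬(c → ¬(b ∨ c)), w0   [¬◇-rule on 10 via w2Rw0]
12. c, w0   [¬→-rule on 11]
13. b ∨ c, w0   [¬→-rule on 11]
Accessibility: w0Rw0, w0Rw1, w0Rw2, w1Rw0, w1Rw1, w1Rw2, w2Rw0, w2Rw1, w2Rw2
Branch closes: c and ¬c both at w0.
Every branch closes (one shown): unsatisfiable in S5.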